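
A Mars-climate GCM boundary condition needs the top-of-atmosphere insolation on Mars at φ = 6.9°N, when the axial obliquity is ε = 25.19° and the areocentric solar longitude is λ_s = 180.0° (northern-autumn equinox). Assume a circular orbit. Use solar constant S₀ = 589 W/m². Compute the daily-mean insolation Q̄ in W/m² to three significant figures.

Q̄ ≈ 186 W/m²

sin δ = sin 25.19° × sin 180.0° = 0.00000, so δ = +0.000°.
cos H₀ = −tan(+6.9°) tan(+0.000°) = -0.0000, H₀ = 1.5708 rad.
Bracket: H₀ sin φ sin δ + cos φ cos δ sin H₀ = 1.5708×0.12014×0.00000 + 0.99276×1.00000×1.00000 = 0.000000 + 0.992760 = 0.992760.
Q̄ = (S₀/π) × [bracket] = (589/π) × 0.992760 = 186.1 W/m².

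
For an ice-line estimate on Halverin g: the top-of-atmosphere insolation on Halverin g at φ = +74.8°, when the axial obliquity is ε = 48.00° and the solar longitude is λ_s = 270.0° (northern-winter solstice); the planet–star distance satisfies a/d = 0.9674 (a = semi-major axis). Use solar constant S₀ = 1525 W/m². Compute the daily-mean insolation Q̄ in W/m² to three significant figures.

Q̄ ≈ 0.00 W/m²

Solar declination: sin δ = sin ε · sin λ_s = sin 48.00° × sin 270.0° = -0.74314, so δ = -48.000°.
cos H₀ = −tan(+74.8°) tan(-48.000°) = 4.0877 ≥ 1 ⇒ polar night, H₀ = 0 and Q̄ = 0.
Inverse-square distance factor (a/d)² = 0.9674² = 0.935863.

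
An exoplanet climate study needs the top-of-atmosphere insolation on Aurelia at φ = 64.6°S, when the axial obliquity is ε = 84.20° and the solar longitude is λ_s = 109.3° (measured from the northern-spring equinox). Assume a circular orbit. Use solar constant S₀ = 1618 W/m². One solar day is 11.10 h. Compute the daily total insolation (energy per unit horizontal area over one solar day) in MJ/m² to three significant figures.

Solar declination: sin δ = sin ε · sin λ_s = sin 84.20° × sin 109.3° = 0.93897, so δ = +69.879°.
cos H₀ = −tan(-64.6°) tan(+69.879°) = 5.7484 ≥ 1 ⇒ polar night, H₀ = 0 and Q̄ = 0.
Daily total = Q̄ × 11.10 h × 3600 s/h = 0.00 MJ/m².

0.00 MJ/m²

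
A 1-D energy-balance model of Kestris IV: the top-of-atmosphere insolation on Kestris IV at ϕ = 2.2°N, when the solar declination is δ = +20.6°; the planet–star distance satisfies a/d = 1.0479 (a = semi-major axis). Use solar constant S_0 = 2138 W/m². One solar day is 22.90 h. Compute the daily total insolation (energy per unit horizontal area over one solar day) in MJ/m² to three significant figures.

cos h₀ = −tan(+2.2°) tan(+20.600°) = -0.0144, h₀ = 1.5852 rad.
Bracket: h₀ sin ϕ sin δ + cos ϕ cos δ sin h₀ = 1.5852×0.03839×0.35184 + 0.99926×0.93606×0.99990 = 0.021412 + 0.935274 = 0.956686.
Inverse-square distance factor (a/d)² = 1.0479² = 1.098094.
Q̄ = (S_0/π) × 1.098094 × [bracket] = (2138/π) × 1.098094 × 0.956686 = 714.94 W/m².
Daily total = Q̄ × 22.90 h × 3600 s/h = 714.94 × 22.90 × 3600 / 10⁶ = 58.94 MJ/m².

58.9 MJ/m²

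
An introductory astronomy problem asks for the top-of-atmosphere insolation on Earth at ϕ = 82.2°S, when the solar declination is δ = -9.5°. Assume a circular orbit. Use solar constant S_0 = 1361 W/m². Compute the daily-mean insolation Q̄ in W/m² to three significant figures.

Q̄ ≈ 223 W/m²

cos h₀ = −tan(-82.2°) tan(-9.500°) = -1.2216 ≤ −1 ⇒ polar day, h₀ = π.
Bracket: h₀ sin ϕ sin δ + cos ϕ cos δ sin h₀ = 3.1416×-0.99075×-0.16505 + 0.13572×0.98629×0.00000 = 0.513725 + 0.000000 = 0.513725.
Q̄ = (S_0/π) × [bracket] = (1361/π) × 0.513725 = 222.6 W/m².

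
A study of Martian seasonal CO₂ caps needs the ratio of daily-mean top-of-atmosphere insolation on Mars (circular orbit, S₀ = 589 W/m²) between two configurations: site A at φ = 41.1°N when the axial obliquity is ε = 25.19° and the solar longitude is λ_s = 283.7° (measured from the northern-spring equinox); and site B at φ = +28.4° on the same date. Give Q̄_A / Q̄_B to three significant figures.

— Configuration A (φ=+41.1°):
Solar declination: sin δ = sin ε · sin λ_s = sin 25.19° × sin 283.7° = -0.41351, so δ = -24.426°.
cos H₀ = −tan(+41.1°) tan(-24.426°) = 0.3962, H₀ = 1.1634 rad.
Bracket: H₀ sin φ sin δ + cos φ cos δ sin H₀ = 1.1634×0.65738×-0.41351 + 0.75356×0.91050×0.91817 = -0.316251 + 0.629971 = 0.313720.
Q̄ = (S₀/π) × [bracket] = (589/π) × 0.313720 = 58.818 W/m².
— Configuration B (φ=+28.4°):
cos H₀ = −tan(+28.4°) tan(-24.426°) = 0.2456, H₀ = 1.3227 rad.
Bracket: H₀ sin φ sin δ + cos φ cos δ sin H₀ = 1.3227×0.47562×-0.41351 + 0.87965×0.91050×0.96938 = -0.260140 + 0.776397 = 0.516257.
Q̄ = (S₀/π) × [bracket] = (589/π) × 0.516257 = 96.790 W/m².
Ratio Q̄_A / Q̄_B = 58.818 / 96.790 = 0.6077.

Q̄_A / Q̄_B ≈ 0.608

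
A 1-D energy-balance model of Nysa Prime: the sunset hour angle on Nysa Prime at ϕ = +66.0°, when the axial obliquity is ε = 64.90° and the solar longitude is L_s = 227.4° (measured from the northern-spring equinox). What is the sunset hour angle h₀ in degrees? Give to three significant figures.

Solar declination: sin δ = sin ε · sin L_s = sin 64.90° × sin 227.4° = -0.66659, so δ = -41.804°.
cos h₀ = −tan ϕ · tan δ = 2.0085 ≥ 1, so the host star never rises (polar night) and h₀ = 0.

h₀ = 0.00°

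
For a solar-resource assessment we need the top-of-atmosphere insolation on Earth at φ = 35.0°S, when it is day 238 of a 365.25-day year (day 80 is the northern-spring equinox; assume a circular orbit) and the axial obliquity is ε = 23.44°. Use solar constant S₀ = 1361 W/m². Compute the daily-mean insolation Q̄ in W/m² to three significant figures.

Solar longitude: λ_s = 360° × (238 − 80)/365.25 = 155.729°.
sin δ = sin 23.44° × sin 155.729° = 0.16351, so δ = +9.411°.
cos H₀ = −tan(-35.0°) tan(+9.411°) = 0.1161, H₀ = 1.4545 rad.
Bracket: H₀ sin φ sin δ + cos φ cos δ sin H₀ = 1.4545×-0.57358×0.16351 + 0.81915×0.98654×0.99324 = -0.136412 + 0.802661 = 0.666249.
Q̄ = (S₀/π) × [bracket] = (1361/π) × 0.666249 = 288.6 W/m².

Q̄ ≈ 289 W/m²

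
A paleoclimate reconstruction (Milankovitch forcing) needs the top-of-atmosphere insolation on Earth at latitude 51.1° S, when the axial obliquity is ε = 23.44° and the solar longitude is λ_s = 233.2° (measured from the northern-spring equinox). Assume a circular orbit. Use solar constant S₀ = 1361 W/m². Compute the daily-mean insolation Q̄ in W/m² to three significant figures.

Solar declination: sin δ = sin ε · sin λ_s = sin 23.44° × sin 233.2° = -0.31852, so δ = -18.574°.
cos H₀ = −tan(-51.1°) tan(-18.574°) = -0.4164, H₀ = 2.0003 rad.
Bracket: H₀ sin φ sin δ + cos φ cos δ sin H₀ = 2.0003×-0.77824×-0.31852 + 0.62796×0.94792×0.90916 = 0.495844 + 0.541183 = 1.037027.
Q̄ = (S₀/π) × [bracket] = (1361/π) × 1.037027 = 449.3 W/m².

Q̄ ≈ 449 W/m²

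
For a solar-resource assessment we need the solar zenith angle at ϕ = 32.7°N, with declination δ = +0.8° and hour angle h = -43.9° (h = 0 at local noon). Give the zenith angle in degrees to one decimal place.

cos θ_z = sin ϕ sin δ + cos ϕ cos δ cos h = 0.007543 + 0.606292 = 0.613835.
θ_z = arccos(0.613835) = 52.1°.

θ_z = 52.1°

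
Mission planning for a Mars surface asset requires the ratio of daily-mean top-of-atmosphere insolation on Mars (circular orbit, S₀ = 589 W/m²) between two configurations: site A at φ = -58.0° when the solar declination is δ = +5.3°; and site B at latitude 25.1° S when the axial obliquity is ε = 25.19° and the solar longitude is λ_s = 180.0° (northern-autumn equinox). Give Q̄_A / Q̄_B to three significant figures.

— Configuration A (φ=-58.0°):
cos H₀ = −tan(-58.0°) tan(+5.300°) = 0.1485, H₀ = 1.4218 rad.
Bracket: H₀ sin φ sin δ + cos φ cos δ sin H₀ = 1.4218×-0.84805×0.09237 + 0.52992×0.99572×0.98892 = -0.111376 + 0.521806 = 0.410430.
Q̄ = (S₀/π) × [bracket] = (589/π) × 0.410430 = 76.949 W/m².
— Configuration B (φ=-25.1°):
Solar declination: sin δ = sin ε · sin λ_s = sin 25.19° × sin 180.0° = 0.00000, so δ = +0.000°.
cos H₀ = −tan(-25.1°) tan(+0.000°) = 0.0000, H₀ = 1.5708 rad.
Bracket: H₀ sin φ sin δ + cos φ cos δ sin H₀ = 1.5708×-0.42420×0.00000 + 0.90557×1.00000×1.00000 = -0.000000 + 0.905570 = 0.905570.
Q̄ = (S₀/π) × [bracket] = (589/π) × 0.905570 = 169.78 W/m².
Ratio Q̄_A / Q̄_B = 76.949 / 169.78 = 0.4532.

Q̄_A / Q̄_B ≈ 0.453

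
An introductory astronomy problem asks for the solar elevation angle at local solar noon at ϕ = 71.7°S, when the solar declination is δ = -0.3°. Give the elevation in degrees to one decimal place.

18.6°

At local noon the hour angle is zero, so the zenith angle equals |ϕ − δ| = |-71.7° − (-0.300°)| = 71.400°.
Elevation = 90° − 71.400° = 18.6°.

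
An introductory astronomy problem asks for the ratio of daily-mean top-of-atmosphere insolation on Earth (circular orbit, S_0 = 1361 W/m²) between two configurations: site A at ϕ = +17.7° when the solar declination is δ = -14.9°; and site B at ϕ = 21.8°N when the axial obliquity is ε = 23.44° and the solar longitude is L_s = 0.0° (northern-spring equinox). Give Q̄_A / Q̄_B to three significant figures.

Q̄_A / Q̄_B ≈ 0.863

— Configuration A (ϕ=+17.7°):
cos h₀ = −tan(+17.7°) tan(-14.900°) = 0.0849, h₀ = 1.4858 rad.
Bracket: h₀ sin ϕ sin δ + cos ϕ cos δ sin h₀ = 1.4858×0.30403×-0.25713 + 0.95266×0.96638×0.99639 = -0.116153 + 0.917308 = 0.801155.
Q̄ = (S_0/π) × [bracket] = (1361/π) × 0.801155 = 347.08 W/m².
— Configuration B (ϕ=+21.8°):
Solar declination: sin δ = sin ε · sin L_s = sin 23.44° × sin 0.0° = 0.00000, so δ = +0.000°.
cos h₀ = −tan(+21.8°) tan(+0.000°) = -0.0000, h₀ = 1.5708 rad.
Bracket: h₀ sin ϕ sin δ + cos ϕ cos δ sin h₀ = 1.5708×0.37137×0.00000 + 0.92849×1.00000×1.00000 = 0.000000 + 0.928490 = 0.928490.
Q̄ = (S_0/π) × [bracket] = (1361/π) × 0.928490 = 402.24 W/m².
Ratio Q̄_A / Q̄_B = 347.08 / 402.24 = 0.8629.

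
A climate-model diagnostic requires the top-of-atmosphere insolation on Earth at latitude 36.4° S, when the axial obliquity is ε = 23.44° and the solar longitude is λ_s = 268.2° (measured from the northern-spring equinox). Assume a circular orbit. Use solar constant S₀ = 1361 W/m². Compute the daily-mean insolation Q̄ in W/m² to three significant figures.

Q̄ ≈ 497 W/m²

Solar declination: sin δ = sin ε · sin λ_s = sin 23.44° × sin 268.2° = -0.39759, so δ = -23.428°.
cos H₀ = −tan(-36.4°) tan(-23.428°) = -0.3195, H₀ = 1.8960 rad.
Bracket: H₀ sin φ sin δ + cos φ cos δ sin H₀ = 1.8960×-0.59342×-0.39759 + 0.80489×0.91756×0.94760 = 0.447338 + 0.699836 = 1.147174.
Q̄ = (S₀/π) × [bracket] = (1361/π) × 1.147174 = 497.0 W/m².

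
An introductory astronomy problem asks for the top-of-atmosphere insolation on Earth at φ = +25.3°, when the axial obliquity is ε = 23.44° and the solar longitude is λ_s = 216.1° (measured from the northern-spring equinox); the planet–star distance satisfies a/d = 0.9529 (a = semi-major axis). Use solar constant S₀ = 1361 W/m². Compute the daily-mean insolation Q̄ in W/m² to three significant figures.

Q̄ ≈ 286 W/m²

Solar declination: sin δ = sin ε · sin λ_s = sin 23.44° × sin 216.1° = -0.23438, so δ = -13.555°.
cos H₀ = −tan(+25.3°) tan(-13.555°) = 0.1140, H₀ = 1.4566 rad.
Bracket: H₀ sin φ sin δ + cos φ cos δ sin H₀ = 1.4566×0.42736×-0.23438 + 0.90408×0.97215×0.99348 = -0.145900 + 0.873171 = 0.727271.
Inverse-square distance factor (a/d)² = 0.9529² = 0.908018.
Q̄ = (S₀/π) × 0.908018 × [bracket] = (1361/π) × 0.908018 × 0.727271 = 286.1 W/m².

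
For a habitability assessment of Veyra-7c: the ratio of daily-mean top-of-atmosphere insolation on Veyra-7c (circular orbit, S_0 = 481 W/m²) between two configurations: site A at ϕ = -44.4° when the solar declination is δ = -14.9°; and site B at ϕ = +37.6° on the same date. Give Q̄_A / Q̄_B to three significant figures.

— Configuration A (ϕ=-44.4°):
cos h₀ = −tan(-44.4°) tan(-14.900°) = -0.2606, h₀ = 1.8344 rad.
Bracket: h₀ sin ϕ sin δ + cos ϕ cos δ sin h₀ = 1.8344×-0.69966×-0.25713 + 0.71447×0.96638×0.96546 = 0.330015 + 0.666601 = 0.996616.
Q̄ = (S_0/π) × [bracket] = (481/π) × 0.996616 = 152.59 W/m².
— Configuration B (ϕ=+37.6°):
cos h₀ = −tan(+37.6°) tan(-14.900°) = 0.2049, h₀ = 1.3644 rad.
Bracket: h₀ sin ϕ sin δ + cos ϕ cos δ sin h₀ = 1.3644×0.61015×-0.25713 + 0.79229×0.96638×0.97878 = -0.214058 + 0.749406 = 0.535348.
Q̄ = (S_0/π) × [bracket] = (481/π) × 0.535348 = 81.966 W/m².
Ratio Q̄_A / Q̄_B = 152.59 / 81.966 = 1.862.

Q̄_A / Q̄_B ≈ 1.86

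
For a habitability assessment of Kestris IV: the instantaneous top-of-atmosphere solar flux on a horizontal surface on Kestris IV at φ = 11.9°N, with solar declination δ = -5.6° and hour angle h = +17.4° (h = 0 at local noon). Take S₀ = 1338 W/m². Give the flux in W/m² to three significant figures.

1.22e+03 W/m²

cos θ_z = sin φ sin δ + cos φ cos δ cos h = -0.020122 + 0.929276 = 0.909154.
Flux = S₀ · cos θ_z = 1338 × 0.909154 = 1216 W/m².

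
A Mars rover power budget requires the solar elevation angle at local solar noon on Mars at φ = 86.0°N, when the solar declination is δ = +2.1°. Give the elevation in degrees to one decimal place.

At local noon the hour angle is zero, so the zenith angle equals |φ − δ| = |+86.0° − (+2.100°)| = 83.900°.
Elevation = 90° − 83.900° = 6.1°.

6.1°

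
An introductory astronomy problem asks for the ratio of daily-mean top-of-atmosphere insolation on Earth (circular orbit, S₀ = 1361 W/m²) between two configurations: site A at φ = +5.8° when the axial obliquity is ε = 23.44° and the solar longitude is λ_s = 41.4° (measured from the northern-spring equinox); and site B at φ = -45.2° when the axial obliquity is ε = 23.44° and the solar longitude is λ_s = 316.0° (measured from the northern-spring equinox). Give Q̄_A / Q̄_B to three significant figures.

Q̄_A / Q̄_B ≈ 0.988

— Configuration A (φ=+5.8°):
Solar declination: sin δ = sin ε · sin λ_s = sin 23.44° × sin 41.4° = 0.26306, so δ = +15.252°.
cos H₀ = −tan(+5.8°) tan(+15.252°) = -0.0277, H₀ = 1.5985 rad.
Bracket: H₀ sin φ sin δ + cos φ cos δ sin H₀ = 1.5985×0.10106×0.26306 + 0.99488×0.96478×0.99962 = 0.042496 + 0.959476 = 1.001972.
Q̄ = (S₀/π) × [bracket] = (1361/π) × 1.001972 = 434.07 W/m².
— Configuration B (φ=-45.2°):
Solar declination: sin δ = sin ε · sin λ_s = sin 23.44° × sin 316.0° = -0.27633, so δ = -16.041°.
cos H₀ = −tan(-45.2°) tan(-16.041°) = -0.2895, H₀ = 1.8645 rad.
Bracket: H₀ sin φ sin δ + cos φ cos δ sin H₀ = 1.8645×-0.70957×-0.27633 + 0.70463×0.96106×0.95717 = 0.365583 + 0.648188 = 1.013771.
Q̄ = (S₀/π) × [bracket] = (1361/π) × 1.013771 = 439.19 W/m².
Ratio Q̄_A / Q̄_B = 434.07 / 439.19 = 0.9883.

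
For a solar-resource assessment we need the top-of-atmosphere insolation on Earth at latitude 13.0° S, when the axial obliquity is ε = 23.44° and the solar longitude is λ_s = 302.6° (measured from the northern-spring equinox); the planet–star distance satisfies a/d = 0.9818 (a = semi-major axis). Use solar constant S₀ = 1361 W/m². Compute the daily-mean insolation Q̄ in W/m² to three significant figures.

Solar declination: sin δ = sin ε · sin λ_s = sin 23.44° × sin 302.6° = -0.33512, so δ = -19.580°.
cos H₀ = −tan(-13.0°) tan(-19.580°) = -0.0821, H₀ = 1.6530 rad.
Bracket: H₀ sin φ sin δ + cos φ cos δ sin H₀ = 1.6530×-0.22495×-0.33512 + 0.97437×0.94218×0.99662 = 0.124612 + 0.914929 = 1.039541.
Inverse-square distance factor (a/d)² = 0.9818² = 0.963931.
Q̄ = (S₀/π) × 0.963931 × [bracket] = (1361/π) × 0.963931 × 1.039541 = 434.1 W/m².

Q̄ ≈ 434 W/m²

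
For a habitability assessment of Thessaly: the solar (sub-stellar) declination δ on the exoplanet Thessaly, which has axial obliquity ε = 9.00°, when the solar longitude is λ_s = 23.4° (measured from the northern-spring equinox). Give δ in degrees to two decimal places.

sin δ = sin ε · sin λ_s = sin 9.00° × sin 23.4° = 0.062128.
δ = arcsin(0.062128) = +3.56°.

δ = +3.56°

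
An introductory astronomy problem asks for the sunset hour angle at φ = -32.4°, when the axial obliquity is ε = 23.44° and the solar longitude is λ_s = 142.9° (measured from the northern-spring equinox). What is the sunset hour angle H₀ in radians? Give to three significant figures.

H₀ = 1.41 rad

Solar declination: sin δ = sin ε · sin λ_s = sin 23.44° × sin 142.9° = 0.23995, so δ = +13.884°.
cos H₀ = −tan φ · tan δ = −tan(-32.4°) × tan(+13.884°) = 0.1569, so H₀ = 1.4133 rad = 80.98°.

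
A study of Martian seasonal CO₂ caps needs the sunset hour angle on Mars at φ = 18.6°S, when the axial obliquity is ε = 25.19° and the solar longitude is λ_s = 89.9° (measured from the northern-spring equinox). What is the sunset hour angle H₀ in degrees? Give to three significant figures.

H₀ = 80.9°

Solar declination: sin δ = sin ε · sin λ_s = sin 25.19° × sin 89.9° = 0.42562, so δ = +25.190°.
cos H₀ = −tan φ · tan δ = −tan(-18.6°) × tan(+25.190°) = 0.1583, so H₀ = 1.4118 rad = 80.89°.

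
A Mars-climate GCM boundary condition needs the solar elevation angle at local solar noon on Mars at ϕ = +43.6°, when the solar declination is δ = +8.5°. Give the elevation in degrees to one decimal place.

At local noon the hour angle is zero, so the zenith angle equals |ϕ − δ| = |+43.6° − (+8.500°)| = 35.100°.
Elevation = 90° − 35.100° = 54.9°.

54.9°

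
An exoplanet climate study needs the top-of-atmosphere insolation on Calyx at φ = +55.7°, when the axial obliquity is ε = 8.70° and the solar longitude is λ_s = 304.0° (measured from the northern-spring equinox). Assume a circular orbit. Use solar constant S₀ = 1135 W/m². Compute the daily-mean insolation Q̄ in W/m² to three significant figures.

Q̄ ≈ 147 W/m²

Solar declination: sin δ = sin ε · sin λ_s = sin 8.70° × sin 304.0° = -0.12540, so δ = -7.204°.
cos H₀ = −tan(+55.7°) tan(-7.204°) = 0.1853, H₀ = 1.3844 rad.
Bracket: H₀ sin φ sin δ + cos φ cos δ sin H₀ = 1.3844×0.82610×-0.12540 + 0.56353×0.99211×0.98268 = -0.143414 + 0.549400 = 0.405986.
Q̄ = (S₀/π) × [bracket] = (1135/π) × 0.405986 = 146.7 W/m².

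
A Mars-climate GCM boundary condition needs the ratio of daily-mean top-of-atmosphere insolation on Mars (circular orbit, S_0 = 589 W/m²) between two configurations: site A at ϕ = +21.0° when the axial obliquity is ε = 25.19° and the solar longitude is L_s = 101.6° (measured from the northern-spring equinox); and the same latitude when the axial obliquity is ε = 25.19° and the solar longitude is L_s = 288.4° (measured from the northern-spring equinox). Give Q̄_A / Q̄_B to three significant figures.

— Configuration A (ϕ=+21.0°):
Solar declination: sin δ = sin ε · sin L_s = sin 25.19° × sin 101.6° = 0.41693, so δ = +24.641°.
cos h₀ = −tan(+21.0°) tan(+24.641°) = -0.1761, h₀ = 1.7478 rad.
Bracket: h₀ sin ϕ sin δ + cos ϕ cos δ sin h₀ = 1.7478×0.35837×0.41693 + 0.93358×0.90894×0.98438 = 0.261148 + 0.835314 = 1.096462.
Q̄ = (S_0/π) × [bracket] = (589/π) × 1.096462 = 205.57 W/m².
— Configuration B (ϕ=+21.0°):
Solar declination: sin δ = sin ε · sin L_s = sin 25.19° × sin 288.4° = -0.40386, so δ = -23.820°.
cos h₀ = −tan(+21.0°) tan(-23.820°) = 0.1695, h₀ = 1.4005 rad.
Bracket: h₀ sin ϕ sin δ + cos ϕ cos δ sin h₀ = 1.4005×0.35837×-0.40386 + 0.93358×0.91482×0.98554 = -0.202696 + 0.841708 = 0.639012.
Q̄ = (S_0/π) × [bracket] = (589/π) × 0.639012 = 119.80 W/m².
Ratio Q̄_A / Q̄_B = 205.57 / 119.80 = 1.716.

Q̄_A / Q̄_B ≈ 1.72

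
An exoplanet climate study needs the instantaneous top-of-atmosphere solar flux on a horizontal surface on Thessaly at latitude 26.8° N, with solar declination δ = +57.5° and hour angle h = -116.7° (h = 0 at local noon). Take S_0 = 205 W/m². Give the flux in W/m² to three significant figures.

33.8 W/m²

cos θ_z = sin ϕ sin δ + cos ϕ cos δ cos h = 0.380266 + -0.215487 = 0.164779.
Flux = S_0 · cos θ_z = 205 × 0.164779 = 33.78 W/m².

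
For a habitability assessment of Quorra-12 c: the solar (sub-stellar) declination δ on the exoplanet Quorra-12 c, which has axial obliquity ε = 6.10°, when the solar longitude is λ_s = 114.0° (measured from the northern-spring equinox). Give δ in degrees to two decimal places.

sin δ = sin ε · sin λ_s = sin 6.10° × sin 114.0° = 0.097077.
δ = arcsin(0.097077) = +5.57°.

δ = +5.57°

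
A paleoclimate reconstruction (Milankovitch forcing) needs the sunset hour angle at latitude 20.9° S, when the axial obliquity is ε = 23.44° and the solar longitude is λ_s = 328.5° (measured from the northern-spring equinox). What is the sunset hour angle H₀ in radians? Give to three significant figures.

H₀ = 1.65 rad

Solar declination: sin δ = sin ε · sin λ_s = sin 23.44° × sin 328.5° = -0.20784, so δ = -11.996°.
cos H₀ = −tan φ · tan δ = −tan(-20.9°) × tan(-11.996°) = -0.0811, so H₀ = 1.6520 rad = 94.65°.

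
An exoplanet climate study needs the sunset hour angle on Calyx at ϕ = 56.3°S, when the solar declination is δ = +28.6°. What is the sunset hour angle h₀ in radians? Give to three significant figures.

cos h₀ = −tan ϕ · tan δ = −tan(-56.3°) × tan(+28.600°) = 0.8175, so h₀ = 0.6137 rad = 35.16°.

h₀ = 0.614 rad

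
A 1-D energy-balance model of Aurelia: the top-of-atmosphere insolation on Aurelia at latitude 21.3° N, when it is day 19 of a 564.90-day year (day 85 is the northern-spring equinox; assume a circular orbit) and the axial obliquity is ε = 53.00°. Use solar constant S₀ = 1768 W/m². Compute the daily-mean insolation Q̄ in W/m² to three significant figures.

Q̄ ≈ 285 W/m²

Solar longitude: λ_s = 360° × (19 − 85)/564.90 = -42.061°, i.e. -42.061° + 360° = 317.939°.
sin δ = sin 53.00° × sin 317.939° = -0.53502, so δ = -32.345°.
cos H₀ = −tan(+21.3°) tan(-32.345°) = 0.2469, H₀ = 1.3213 rad.
Bracket: H₀ sin φ sin δ + cos φ cos δ sin H₀ = 1.3213×0.36325×-0.53502 + 0.93169×0.84484×0.96904 = -0.256789 + 0.762759 = 0.505970.
Q̄ = (S₀/π) × [bracket] = (1768/π) × 0.505970 = 284.7 W/m².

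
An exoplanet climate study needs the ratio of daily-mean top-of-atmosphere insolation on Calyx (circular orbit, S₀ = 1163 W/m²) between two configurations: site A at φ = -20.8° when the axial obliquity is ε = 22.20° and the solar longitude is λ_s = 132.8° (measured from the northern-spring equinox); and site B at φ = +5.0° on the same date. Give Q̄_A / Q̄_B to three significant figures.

— Configuration A (φ=-20.8°):
Solar declination: sin δ = sin ε · sin λ_s = sin 22.20° × sin 132.8° = 0.27723, so δ = +16.095°.
cos H₀ = −tan(-20.8°) tan(+16.095°) = 0.1096, H₀ = 1.4610 rad.
Bracket: H₀ sin φ sin δ + cos φ cos δ sin H₀ = 1.4610×-0.35511×0.27723 + 0.93483×0.96080×0.99397 = -0.143831 + 0.892769 = 0.748938.
Q̄ = (S₀/π) × [bracket] = (1163/π) × 0.748938 = 277.25 W/m².
— Configuration B (φ=+5.0°):
cos H₀ = −tan(+5.0°) tan(+16.095°) = -0.0252, H₀ = 1.5960 rad.
Bracket: H₀ sin φ sin δ + cos φ cos δ sin H₀ = 1.5960×0.08716×0.27723 + 0.99619×0.96080×0.99968 = 0.038565 + 0.956833 = 0.995398.
Q̄ = (S₀/π) × [bracket] = (1163/π) × 0.995398 = 368.49 W/m².
Ratio Q̄_A / Q̄_B = 277.25 / 368.49 = 0.7524.

Q̄_A / Q̄_B ≈ 0.752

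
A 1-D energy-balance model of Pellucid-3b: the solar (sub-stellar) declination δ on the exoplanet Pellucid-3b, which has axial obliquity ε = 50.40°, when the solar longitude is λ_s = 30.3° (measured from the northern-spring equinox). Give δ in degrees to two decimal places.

δ = +22.88°

sin δ = sin ε · sin λ_s = sin 50.40° × sin 30.3° = 0.388745.
δ = arcsin(0.388745) = +22.88°.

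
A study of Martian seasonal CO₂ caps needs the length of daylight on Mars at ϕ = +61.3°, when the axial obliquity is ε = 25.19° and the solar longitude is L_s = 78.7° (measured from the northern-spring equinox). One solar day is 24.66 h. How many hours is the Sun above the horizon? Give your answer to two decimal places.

20.14 h

Solar declination: sin δ = sin ε · sin L_s = sin 25.19° × sin 78.7° = 0.41737, so δ = +24.669°.
cos h₀ = −tan ϕ · tan δ = −tan(+61.3°) × tan(+24.669°) = -0.8389, so h₀ = 2.5661 rad = 147.02°.
Daylight = 2h₀/(2π) × 24.66 h = (2.5661/π) × 24.66 = 20.14 h.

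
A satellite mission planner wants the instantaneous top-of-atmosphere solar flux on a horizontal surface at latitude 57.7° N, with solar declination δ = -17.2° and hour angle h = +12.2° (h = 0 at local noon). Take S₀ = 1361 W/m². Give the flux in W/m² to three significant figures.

cos θ_z = sin φ sin δ + cos φ cos δ cos h = -0.249951 + 0.498927 = 0.248976.
Flux = S₀ · cos θ_z = 1361 × 0.248976 = 338.9 W/m².

339 W/m²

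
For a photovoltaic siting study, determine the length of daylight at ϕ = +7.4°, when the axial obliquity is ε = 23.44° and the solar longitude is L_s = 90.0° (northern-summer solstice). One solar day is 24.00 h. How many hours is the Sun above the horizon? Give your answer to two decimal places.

Solar declination: sin δ = sin ε · sin L_s = sin 23.44° × sin 90.0° = 0.39779, so δ = +23.440°.
cos h₀ = −tan ϕ · tan δ = −tan(+7.4°) × tan(+23.440°) = -0.0563, so h₀ = 1.6271 rad = 93.23°.
Daylight = 2h₀/(2π) × 24.00 h = (1.6271/π) × 24.00 = 12.43 h.

12.43 h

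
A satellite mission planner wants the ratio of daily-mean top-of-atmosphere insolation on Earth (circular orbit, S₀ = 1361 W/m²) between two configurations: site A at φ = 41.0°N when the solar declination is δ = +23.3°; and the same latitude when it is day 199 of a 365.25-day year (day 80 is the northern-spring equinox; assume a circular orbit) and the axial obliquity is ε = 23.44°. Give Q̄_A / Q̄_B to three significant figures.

Q̄_A / Q̄_B ≈ 1.04

— Configuration A (φ=+41.0°):
cos H₀ = −tan(+41.0°) tan(+23.300°) = -0.3744, H₀ = 1.9545 rad.
Bracket: H₀ sin φ sin δ + cos φ cos δ sin H₀ = 1.9545×0.65606×0.39555 + 0.75471×0.91845×0.92728 = 0.507202 + 0.642757 = 1.149959.
Q̄ = (S₀/π) × [bracket] = (1361/π) × 1.149959 = 498.18 W/m².
— Configuration B (φ=+41.0°):
Solar longitude: λ_s = 360° × (199 − 80)/365.25 = 117.290°.
sin δ = sin 23.44° × sin 117.290° = 0.35352, so δ = +20.702°.
cos H₀ = −tan(+41.0°) tan(+20.702°) = -0.3285, H₀ = 1.9055 rad.
Bracket: H₀ sin φ sin δ + cos φ cos δ sin H₀ = 1.9055×0.65606×0.35352 + 0.75471×0.93543×0.94450 = 0.441943 + 0.666797 = 1.108740.
Q̄ = (S₀/π) × [bracket] = (1361/π) × 1.108740 = 480.33 W/m².
Ratio Q̄_A / Q̄_B = 498.18 / 480.33 = 1.037.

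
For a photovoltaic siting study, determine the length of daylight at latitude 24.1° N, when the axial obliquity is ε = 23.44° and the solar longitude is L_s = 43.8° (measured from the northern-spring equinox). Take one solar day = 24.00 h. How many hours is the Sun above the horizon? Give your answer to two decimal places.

12.98 h

Solar declination: sin δ = sin ε · sin L_s = sin 23.44° × sin 43.8° = 0.27533, so δ = +15.981°.
cos h₀ = −tan ϕ · tan δ = −tan(+24.1°) × tan(+15.981°) = -0.1281, so h₀ = 1.6993 rad = 97.36°.
Daylight = 2h₀/(2π) × 24.00 h = (1.6993/π) × 24.00 = 12.98 h.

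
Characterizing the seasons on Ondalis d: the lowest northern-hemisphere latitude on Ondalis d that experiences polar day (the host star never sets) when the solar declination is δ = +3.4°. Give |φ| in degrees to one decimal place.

|φ| = 86.6°

Polar day requires cos H₀ = −tan φ tan δ ≤ −1, i.e. tan φ tan δ ≥ 1.
The boundary is |tan φ| · |tan δ| = 1, so |φ| = 90° − |δ| = 90° − 3.4° = 86.6° in the northern hemisphere.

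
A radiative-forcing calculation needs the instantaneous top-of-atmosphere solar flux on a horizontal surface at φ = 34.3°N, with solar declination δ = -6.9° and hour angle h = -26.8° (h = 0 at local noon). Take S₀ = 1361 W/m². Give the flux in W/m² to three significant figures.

904 W/m²

cos θ_z = sin φ sin δ + cos φ cos δ cos h = -0.067700 + 0.732023 = 0.664323.
Flux = S₀ · cos θ_z = 1361 × 0.664323 = 904.1 W/m².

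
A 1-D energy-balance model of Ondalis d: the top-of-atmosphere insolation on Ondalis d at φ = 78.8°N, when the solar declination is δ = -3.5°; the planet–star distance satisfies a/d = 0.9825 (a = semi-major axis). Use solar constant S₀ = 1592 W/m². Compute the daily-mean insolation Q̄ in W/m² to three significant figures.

cos H₀ = −tan(+78.8°) tan(-3.500°) = 0.3089, H₀ = 1.2568 rad.
Bracket: H₀ sin φ sin δ + cos φ cos δ sin H₀ = 1.2568×0.98096×-0.06105 + 0.19423×0.99813×0.95110 = -0.075267 + 0.184387 = 0.109120.
Inverse-square distance factor (a/d)² = 0.9825² = 0.965306.
Q̄ = (S₀/π) × 0.965306 × [bracket] = (1592/π) × 0.965306 × 0.109120 = 53.38 W/m².

Q̄ ≈ 53.4 W/m²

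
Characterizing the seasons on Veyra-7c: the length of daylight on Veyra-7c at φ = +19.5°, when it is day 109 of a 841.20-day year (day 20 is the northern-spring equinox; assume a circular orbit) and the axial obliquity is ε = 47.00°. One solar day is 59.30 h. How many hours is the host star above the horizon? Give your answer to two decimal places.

33.05 h

Solar longitude: λ_s = 360° × (109 − 20)/841.20 = 38.088°.
sin δ = sin 47.00° × sin 38.088° = 0.45116, so δ = +26.818°.
cos H₀ = −tan φ · tan δ = −tan(+19.5°) × tan(+26.818°) = -0.1790, so H₀ = 1.7508 rad = 100.31°.
Daylight = 2H₀/(2π) × 59.30 h = (1.7508/π) × 59.30 = 33.05 h.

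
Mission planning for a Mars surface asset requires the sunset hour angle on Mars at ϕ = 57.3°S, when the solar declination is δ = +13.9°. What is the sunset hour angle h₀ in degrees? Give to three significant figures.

h₀ = 67.3°

cos h₀ = −tan ϕ · tan δ = −tan(-57.3°) × tan(+13.900°) = 0.3855, so h₀ = 1.1751 rad = 67.33°.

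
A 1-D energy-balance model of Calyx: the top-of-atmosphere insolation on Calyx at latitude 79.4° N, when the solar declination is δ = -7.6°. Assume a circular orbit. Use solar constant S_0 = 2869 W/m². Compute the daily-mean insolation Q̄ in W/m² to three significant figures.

Q̄ ≈ 24.5 W/m²

cos h₀ = −tan(+79.4°) tan(-7.600°) = 0.7130, h₀ = 0.7771 rad.
Bracket: h₀ sin ϕ sin δ + cos ϕ cos δ sin h₀ = 0.7771×0.98294×-0.13226 + 0.18395×0.99122×0.70120 = -0.101026 + 0.127853 = 0.026827.
Q̄ = (S_0/π) × [bracket] = (2869/π) × 0.026827 = 24.50 W/m².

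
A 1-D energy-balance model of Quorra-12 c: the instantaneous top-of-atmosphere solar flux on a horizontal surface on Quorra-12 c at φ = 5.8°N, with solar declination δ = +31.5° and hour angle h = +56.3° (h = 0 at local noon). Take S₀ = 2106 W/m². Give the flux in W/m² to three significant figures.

cos θ_z = sin φ sin δ + cos φ cos δ cos h = 0.052802 + 0.470661 = 0.523463.
Flux = S₀ · cos θ_z = 2106 × 0.523463 = 1102 W/m².

1.10e+03 W/m²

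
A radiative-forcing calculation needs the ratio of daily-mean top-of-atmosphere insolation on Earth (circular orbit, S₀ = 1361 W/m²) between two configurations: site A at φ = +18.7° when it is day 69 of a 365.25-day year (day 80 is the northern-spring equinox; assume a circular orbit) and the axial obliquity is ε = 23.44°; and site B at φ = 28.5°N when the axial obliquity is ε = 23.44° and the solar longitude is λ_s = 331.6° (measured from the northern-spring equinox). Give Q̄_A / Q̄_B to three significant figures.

Q̄_A / Q̄_B ≈ 1.25

— Configuration A (φ=+18.7°):
Solar longitude: λ_s = 360° × (69 − 80)/365.25 = -10.842°, i.e. -10.842° + 360° = 349.158°.
sin δ = sin 23.44° × sin 349.158° = -0.07482, so δ = -4.291°.
cos H₀ = −tan(+18.7°) tan(-4.291°) = 0.0254, H₀ = 1.5454 rad.
Bracket: H₀ sin φ sin δ + cos φ cos δ sin H₀ = 1.5454×0.32061×-0.07482 + 0.94721×0.99720×0.99968 = -0.037071 + 0.944256 = 0.907185.
Q̄ = (S₀/π) × [bracket] = (1361/π) × 0.907185 = 393.01 W/m².
— Configuration B (φ=+28.5°):
Solar declination: sin δ = sin ε · sin λ_s = sin 23.44° × sin 331.6° = -0.18920, so δ = -10.906°.
cos H₀ = −tan(+28.5°) tan(-10.906°) = 0.1046, H₀ = 1.4660 rad.
Bracket: H₀ sin φ sin δ + cos φ cos δ sin H₀ = 1.4660×0.47716×-0.18920 + 0.87882×0.98194×0.99451 = -0.132349 + 0.858211 = 0.725862.
Q̄ = (S₀/π) × [bracket] = (1361/π) × 0.725862 = 314.46 W/m².
Ratio Q̄_A / Q̄_B = 393.01 / 314.46 = 1.250.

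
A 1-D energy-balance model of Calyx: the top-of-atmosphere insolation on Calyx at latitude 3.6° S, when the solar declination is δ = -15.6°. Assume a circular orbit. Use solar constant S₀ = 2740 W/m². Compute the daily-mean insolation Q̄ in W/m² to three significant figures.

cos H₀ = −tan(-3.6°) tan(-15.600°) = -0.0176, H₀ = 1.5884 rad.
Bracket: H₀ sin φ sin δ + cos φ cos δ sin H₀ = 1.5884×-0.06279×-0.26892 + 0.99803×0.96316×0.99985 = 0.026821 + 0.961118 = 0.987939.
Q̄ = (S₀/π) × [bracket] = (2740/π) × 0.987939 = 861.6 W/m².

Q̄ ≈ 862 W/m²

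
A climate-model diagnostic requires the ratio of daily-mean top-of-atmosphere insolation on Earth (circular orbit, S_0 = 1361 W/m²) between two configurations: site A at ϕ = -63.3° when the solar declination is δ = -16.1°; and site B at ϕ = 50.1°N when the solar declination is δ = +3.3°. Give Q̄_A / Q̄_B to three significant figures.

— Configuration A (ϕ=-63.3°):
cos h₀ = −tan(-63.3°) tan(-16.100°) = -0.5739, h₀ = 2.1820 rad.
Bracket: h₀ sin ϕ sin δ + cos ϕ cos δ sin h₀ = 2.1820×-0.89337×-0.27731 + 0.44932×0.96078×0.81893 = 0.540570 + 0.353530 = 0.894100.
Q̄ = (S_0/π) × [bracket] = (1361/π) × 0.894100 = 387.34 W/m².
— Configuration B (ϕ=+50.1°):
cos h₀ = −tan(+50.1°) tan(+3.300°) = -0.0690, h₀ = 1.6398 rad.
Bracket: h₀ sin ϕ sin δ + cos ϕ cos δ sin h₀ = 1.6398×0.76717×0.05756 + 0.64145×0.99834×0.99762 = 0.072411 + 0.638861 = 0.711272.
Q̄ = (S_0/π) × [bracket] = (1361/π) × 0.711272 = 308.14 W/m².
Ratio Q̄_A / Q̄_B = 387.34 / 308.14 = 1.257.

Q̄_A / Q̄_B ≈ 1.26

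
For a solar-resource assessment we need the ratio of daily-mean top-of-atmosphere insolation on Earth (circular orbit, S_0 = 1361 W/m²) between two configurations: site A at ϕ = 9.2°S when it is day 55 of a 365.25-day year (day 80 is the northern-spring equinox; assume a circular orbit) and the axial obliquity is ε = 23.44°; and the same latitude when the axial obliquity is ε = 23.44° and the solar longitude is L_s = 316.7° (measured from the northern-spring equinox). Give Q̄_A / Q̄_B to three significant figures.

— Configuration A (ϕ=-9.2°):
Solar longitude: L_s = 360° × (55 − 80)/365.25 = -24.641°, i.e. -24.641° + 360° = 335.359°.
sin δ = sin 23.44° × sin 335.359° = -0.16585, so δ = -9.547°.
cos h₀ = −tan(-9.2°) tan(-9.547°) = -0.0272, h₀ = 1.5980 rad.
Bracket: h₀ sin ϕ sin δ + cos ϕ cos δ sin h₀ = 1.5980×-0.15988×-0.16585 + 0.98714×0.98615×0.99963 = 0.042373 + 0.973108 = 1.015481.
Q̄ = (S_0/π) × [bracket] = (1361/π) × 1.015481 = 439.93 W/m².
— Configuration B (ϕ=-9.2°):
Solar declination: sin δ = sin ε · sin L_s = sin 23.44° × sin 316.7° = -0.27281, so δ = -15.832°.
cos h₀ = −tan(-9.2°) tan(-15.832°) = -0.0459, h₀ = 1.6167 rad.
Bracket: h₀ sin ϕ sin δ + cos ϕ cos δ sin h₀ = 1.6167×-0.15988×-0.27281 + 0.98714×0.96207×0.99894 = 0.070515 + 0.948691 = 1.019206.
Q̄ = (S_0/π) × [bracket] = (1361/π) × 1.019206 = 441.54 W/m².
Ratio Q̄_A / Q̄_B = 439.93 / 441.54 = 0.9964.

Q̄_A / Q̄_B ≈ 0.996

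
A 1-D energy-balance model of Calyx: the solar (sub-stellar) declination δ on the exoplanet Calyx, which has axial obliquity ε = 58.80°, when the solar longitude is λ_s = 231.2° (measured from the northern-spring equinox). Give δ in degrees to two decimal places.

δ = -41.81°

sin δ = sin ε · sin λ_s = sin 58.80° × sin 231.2° = -0.666618.
δ = arcsin(-0.666618) = -41.81°.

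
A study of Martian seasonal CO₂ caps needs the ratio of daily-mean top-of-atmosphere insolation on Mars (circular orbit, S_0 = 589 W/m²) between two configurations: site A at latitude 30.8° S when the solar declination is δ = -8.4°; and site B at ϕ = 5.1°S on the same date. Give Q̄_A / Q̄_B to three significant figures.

— Configuration A (ϕ=-30.8°):
cos h₀ = −tan(-30.8°) tan(-8.400°) = -0.0880, h₀ = 1.6589 rad.
Bracket: h₀ sin ϕ sin δ + cos ϕ cos δ sin h₀ = 1.6589×-0.51204×-0.14608 + 0.85896×0.98927×0.99612 = 0.124084 + 0.846446 = 0.970530.
Q̄ = (S_0/π) × [bracket] = (589/π) × 0.970530 = 181.96 W/m².
— Configuration B (ϕ=-5.1°):
cos h₀ = −tan(-5.1°) tan(-8.400°) = -0.0132, h₀ = 1.5840 rad.
Bracket: h₀ sin ϕ sin δ + cos ϕ cos δ sin h₀ = 1.5840×-0.08889×-0.14608 + 0.99604×0.98927×0.99991 = 0.020568 + 0.985264 = 1.005832.
Q̄ = (S_0/π) × [bracket] = (589/π) × 1.005832 = 188.58 W/m².
Ratio Q̄_A / Q̄_B = 181.96 / 188.58 = 0.9649.

Q̄_A / Q̄_B ≈ 0.965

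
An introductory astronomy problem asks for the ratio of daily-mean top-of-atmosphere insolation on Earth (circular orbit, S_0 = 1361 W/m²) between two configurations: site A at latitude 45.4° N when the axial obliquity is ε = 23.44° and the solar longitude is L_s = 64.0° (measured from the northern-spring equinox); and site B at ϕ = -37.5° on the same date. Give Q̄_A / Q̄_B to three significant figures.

— Configuration A (ϕ=+45.4°):
Solar declination: sin δ = sin ε · sin L_s = sin 23.44° × sin 64.0° = 0.35753, so δ = +20.949°.
cos h₀ = −tan(+45.4°) tan(+20.949°) = -0.3882, h₀ = 1.9695 rad.
Bracket: h₀ sin ϕ sin δ + cos ϕ cos δ sin h₀ = 1.9695×0.71203×0.35753 + 0.70215×0.93390×0.92157 = 0.501380 + 0.604308 = 1.105688.
Q̄ = (S_0/π) × [bracket] = (1361/π) × 1.105688 = 479.01 W/m².
— Configuration B (ϕ=-37.5°):
cos h₀ = −tan(-37.5°) tan(+20.949°) = 0.2938, h₀ = 1.2726 rad.
Bracket: h₀ sin ϕ sin δ + cos ϕ cos δ sin h₀ = 1.2726×-0.60876×0.35753 + 0.79335×0.93390×0.95588 = -0.276981 + 0.708221 = 0.431240.
Q̄ = (S_0/π) × [bracket] = (1361/π) × 0.431240 = 186.82 W/m².
Ratio Q̄_A / Q̄_B = 479.01 / 186.82 = 2.564.

Q̄_A / Q̄_B ≈ 2.56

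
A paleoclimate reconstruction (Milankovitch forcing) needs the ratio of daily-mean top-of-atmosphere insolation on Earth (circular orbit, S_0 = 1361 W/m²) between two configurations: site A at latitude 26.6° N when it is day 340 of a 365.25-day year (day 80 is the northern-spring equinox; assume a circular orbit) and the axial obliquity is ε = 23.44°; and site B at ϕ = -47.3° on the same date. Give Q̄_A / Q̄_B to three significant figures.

— Configuration A (ϕ=+26.6°):
Solar longitude: L_s = 360° × (340 − 80)/365.25 = 256.263°.
sin δ = sin 23.44° × sin 256.263° = -0.38641, so δ = -22.731°.
cos h₀ = −tan(+26.6°) tan(-22.731°) = 0.2098, h₀ = 1.3594 rad.
Bracket: h₀ sin ϕ sin δ + cos ϕ cos δ sin h₀ = 1.3594×0.44776×-0.38641 + 0.89415×0.92233×0.97775 = -0.235202 + 0.806352 = 0.571150.
Q̄ = (S_0/π) × [bracket] = (1361/π) × 0.571150 = 247.43 W/m².
— Configuration B (ϕ=-47.3°):
cos h₀ = −tan(-47.3°) tan(-22.731°) = -0.4540, h₀ = 2.0421 rad.
Bracket: h₀ sin ϕ sin δ + cos ϕ cos δ sin h₀ = 2.0421×-0.73491×-0.38641 + 0.67816×0.92233×0.89100 = 0.579909 + 0.557309 = 1.137218.
Q̄ = (S_0/π) × [bracket] = (1361/π) × 1.137218 = 492.67 W/m².
Ratio Q̄_A / Q̄_B = 247.43 / 492.67 = 0.5022.

Q̄_A / Q̄_B ≈ 0.502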